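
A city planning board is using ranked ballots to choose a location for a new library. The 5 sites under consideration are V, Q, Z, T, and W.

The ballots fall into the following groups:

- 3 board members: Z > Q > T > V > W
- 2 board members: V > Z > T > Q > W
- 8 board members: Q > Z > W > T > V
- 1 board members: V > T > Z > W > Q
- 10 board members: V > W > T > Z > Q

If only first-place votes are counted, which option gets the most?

V

First-place vote totals:
  V: 13
  Q: 8
  Z: 3
  T: 0
  W: 0
V has the most first-place votes.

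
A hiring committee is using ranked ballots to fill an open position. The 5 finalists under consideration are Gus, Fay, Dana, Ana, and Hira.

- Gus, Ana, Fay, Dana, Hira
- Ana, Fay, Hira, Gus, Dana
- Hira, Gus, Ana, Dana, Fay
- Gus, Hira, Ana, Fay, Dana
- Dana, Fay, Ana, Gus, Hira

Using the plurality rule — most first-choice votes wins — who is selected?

First-place vote totals:
  Gus: 2
  Fay: 0
  Dana: 1
  Ana: 1
  Hira: 1
Gus has the most first-place votes.

Gus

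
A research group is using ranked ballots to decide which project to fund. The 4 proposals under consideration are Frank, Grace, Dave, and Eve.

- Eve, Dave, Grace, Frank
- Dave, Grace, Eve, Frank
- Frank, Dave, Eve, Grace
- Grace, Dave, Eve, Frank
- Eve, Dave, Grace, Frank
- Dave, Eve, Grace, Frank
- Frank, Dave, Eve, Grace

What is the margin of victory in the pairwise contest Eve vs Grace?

Ballots ranking Eve above Grace: 5.
Ballots ranking Grace above Eve: 2.
Eve wins 5–2, a margin of 3.

3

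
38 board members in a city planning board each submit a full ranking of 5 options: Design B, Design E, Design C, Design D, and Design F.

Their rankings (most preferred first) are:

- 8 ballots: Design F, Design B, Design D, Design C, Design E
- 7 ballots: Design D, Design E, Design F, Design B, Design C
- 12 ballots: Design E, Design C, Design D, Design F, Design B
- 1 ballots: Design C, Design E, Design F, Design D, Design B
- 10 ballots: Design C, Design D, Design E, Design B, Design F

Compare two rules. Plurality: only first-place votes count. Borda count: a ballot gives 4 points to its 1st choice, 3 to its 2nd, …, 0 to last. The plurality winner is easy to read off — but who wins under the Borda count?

Design D

Plurality first-place counts: Design B 0, Design E 12, Design C 11, Design D 7, Design F 8 → Design E.
Borda totals: Design B 41, Design E 92, Design C 88, Design D 99, Design F 60 → Design D.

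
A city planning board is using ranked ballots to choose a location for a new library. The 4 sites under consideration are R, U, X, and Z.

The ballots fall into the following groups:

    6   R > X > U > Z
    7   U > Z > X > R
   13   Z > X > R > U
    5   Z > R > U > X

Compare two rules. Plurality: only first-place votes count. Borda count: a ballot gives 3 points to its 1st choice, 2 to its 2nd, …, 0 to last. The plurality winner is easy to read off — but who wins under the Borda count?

Plurality first-place counts: R 6, U 7, X 0, Z 18 → Z.
Borda totals: R 41, U 32, X 45, Z 68 → Z.

Z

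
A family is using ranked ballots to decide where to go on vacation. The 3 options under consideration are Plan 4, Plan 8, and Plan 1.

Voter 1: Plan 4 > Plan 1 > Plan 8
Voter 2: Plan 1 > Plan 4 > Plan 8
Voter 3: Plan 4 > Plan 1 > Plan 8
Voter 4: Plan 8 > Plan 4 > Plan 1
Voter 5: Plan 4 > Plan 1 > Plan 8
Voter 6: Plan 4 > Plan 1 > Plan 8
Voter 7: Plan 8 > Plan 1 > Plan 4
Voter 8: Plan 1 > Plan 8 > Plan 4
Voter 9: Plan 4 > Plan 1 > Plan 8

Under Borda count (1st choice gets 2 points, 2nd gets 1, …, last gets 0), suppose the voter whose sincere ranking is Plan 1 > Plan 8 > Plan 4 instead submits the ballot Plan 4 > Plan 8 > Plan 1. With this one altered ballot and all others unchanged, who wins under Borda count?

Plan 4

Borda totals with the altered ballot: Plan 4 14, Plan 8 5, Plan 1 8.
The winner is unchanged: still Plan 4.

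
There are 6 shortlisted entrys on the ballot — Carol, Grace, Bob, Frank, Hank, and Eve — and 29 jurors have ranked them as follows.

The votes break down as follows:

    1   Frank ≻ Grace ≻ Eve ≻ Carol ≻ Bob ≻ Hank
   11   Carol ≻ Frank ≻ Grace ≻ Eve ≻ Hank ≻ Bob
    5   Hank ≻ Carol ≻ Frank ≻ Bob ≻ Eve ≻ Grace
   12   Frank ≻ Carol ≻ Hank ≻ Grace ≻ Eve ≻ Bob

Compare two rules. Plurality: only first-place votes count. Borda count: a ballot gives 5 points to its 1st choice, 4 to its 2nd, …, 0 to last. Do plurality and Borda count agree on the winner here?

Plurality first-place counts: Carol 11, Grace 0, Bob 0, Frank 13, Hank 5, Eve 0 → Frank.
Borda totals: Carol 125, Grace 61, Bob 11, Frank 124, Hank 72, Eve 42 → Carol.
The two rules disagree: plurality picks Frank, Borda picks Carol.

No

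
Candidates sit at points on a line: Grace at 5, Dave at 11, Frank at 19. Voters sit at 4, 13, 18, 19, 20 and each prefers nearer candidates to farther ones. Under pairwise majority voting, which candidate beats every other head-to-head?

With single-peaked preferences on a line, the Condorcet winner is the candidate closest to the median voter.
The median voter (position 18) is closest to Frank at 19.
Check: Frank vs Dave — voters closer to Frank: 3 of 5.

Frank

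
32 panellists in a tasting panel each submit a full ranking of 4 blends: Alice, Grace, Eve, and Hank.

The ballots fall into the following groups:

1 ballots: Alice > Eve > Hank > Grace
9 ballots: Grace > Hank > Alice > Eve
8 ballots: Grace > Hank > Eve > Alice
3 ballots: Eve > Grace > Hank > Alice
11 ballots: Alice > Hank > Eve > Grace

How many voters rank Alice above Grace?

Ballots ranking Alice above Grace: 1+11 = 12.
Ballots ranking Grace above Alice: 9+8+3 = 20.
So 12 of 32 voters prefer Alice to Grace.

12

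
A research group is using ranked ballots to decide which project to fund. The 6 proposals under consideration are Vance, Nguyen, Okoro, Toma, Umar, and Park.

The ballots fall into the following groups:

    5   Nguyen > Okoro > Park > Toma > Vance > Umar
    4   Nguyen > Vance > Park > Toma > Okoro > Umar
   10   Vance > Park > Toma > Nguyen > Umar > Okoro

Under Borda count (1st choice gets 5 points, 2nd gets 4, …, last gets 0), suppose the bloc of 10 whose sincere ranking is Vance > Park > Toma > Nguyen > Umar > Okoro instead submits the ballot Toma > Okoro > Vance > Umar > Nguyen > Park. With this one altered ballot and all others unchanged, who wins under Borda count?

Borda totals with the altered ballot: Vance 51, Nguyen 55, Okoro 64, Toma 68, Umar 20, Park 27.
The switch changes the winner from Vance to Toma.

Toma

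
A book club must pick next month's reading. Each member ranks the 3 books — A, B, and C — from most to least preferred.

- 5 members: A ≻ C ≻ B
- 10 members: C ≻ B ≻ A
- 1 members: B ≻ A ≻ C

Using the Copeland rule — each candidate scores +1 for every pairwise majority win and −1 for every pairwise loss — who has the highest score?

Pairwise results:
  A vs B: B wins 11–5.
  A vs C: C wins 10–6.
  B vs C: C wins 15–1.
Copeland scores (wins − losses):
  A: 0 − 2 = -2
  B: 1 − 1 = 0
  C: 2 − 0 = 2
C has the best Copeland score.

C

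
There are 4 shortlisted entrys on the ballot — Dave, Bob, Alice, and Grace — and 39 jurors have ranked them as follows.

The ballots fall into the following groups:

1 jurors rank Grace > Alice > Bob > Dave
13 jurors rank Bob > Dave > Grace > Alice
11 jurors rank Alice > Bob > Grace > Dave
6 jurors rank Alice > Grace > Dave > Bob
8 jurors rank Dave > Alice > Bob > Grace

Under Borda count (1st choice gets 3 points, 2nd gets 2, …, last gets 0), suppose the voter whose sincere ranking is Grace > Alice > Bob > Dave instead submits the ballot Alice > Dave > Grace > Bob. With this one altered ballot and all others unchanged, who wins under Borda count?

Alice

Borda totals with the altered ballot: Dave 58, Bob 69, Alice 70, Grace 37.
The switch changes the winner from Bob to Alice.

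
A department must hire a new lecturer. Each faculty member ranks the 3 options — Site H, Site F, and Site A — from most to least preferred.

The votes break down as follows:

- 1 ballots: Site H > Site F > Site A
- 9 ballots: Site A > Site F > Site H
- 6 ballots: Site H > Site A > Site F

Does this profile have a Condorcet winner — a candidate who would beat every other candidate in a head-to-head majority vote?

Head-to-head results (16 voters total):
Site H vs Site F: Site F wins 9–7.
Site H vs Site A: Site A wins 9–7.
Site F vs Site A: Site A wins 15–1.
Site A beats each rival — Site H (9–7), Site F (15–1) — so Site A is the Condorcet winner.

Yes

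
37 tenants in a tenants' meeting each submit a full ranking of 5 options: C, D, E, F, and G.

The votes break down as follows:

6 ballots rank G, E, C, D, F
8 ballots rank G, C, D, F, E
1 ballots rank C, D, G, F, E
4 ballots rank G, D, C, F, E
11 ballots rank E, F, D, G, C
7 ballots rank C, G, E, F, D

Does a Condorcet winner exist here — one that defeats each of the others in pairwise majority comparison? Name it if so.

G

Head-to-head results (37 voters total):
C vs D: C wins 22–15.
C vs E: C wins 20–17.
C vs F: C wins 26–11.
C vs G: G wins 29–8.
D vs E: E wins 24–13.
D vs F: D wins 19–18.
D vs G: G wins 25–12.
E vs F: E wins 24–13.
E vs G: G wins 26–11.
F vs G: G wins 26–11.
G beats each rival — C (29–8), D (25–12), E (26–11), F (26–11) — so G is the Condorcet winner.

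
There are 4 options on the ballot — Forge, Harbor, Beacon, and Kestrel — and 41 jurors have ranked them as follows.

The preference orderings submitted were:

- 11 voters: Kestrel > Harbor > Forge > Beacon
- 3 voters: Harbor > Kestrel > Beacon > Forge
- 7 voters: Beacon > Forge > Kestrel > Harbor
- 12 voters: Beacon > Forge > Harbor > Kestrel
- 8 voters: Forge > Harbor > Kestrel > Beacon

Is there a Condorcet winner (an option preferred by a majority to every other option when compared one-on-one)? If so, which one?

There is no Condorcet winner

Head-to-head results (41 voters total):
Forge vs Harbor: Forge wins 27–14.
Forge vs Beacon: Beacon wins 22–19.
Forge vs Kestrel: Forge wins 27–14.
Harbor vs Beacon: Harbor wins 22–19.
Harbor vs Kestrel: Harbor wins 23–18.
Beacon vs Kestrel: Kestrel wins 22–19.
No candidate beats all others: Forge beats Harbor beats Beacon beats Forge, a majority cycle.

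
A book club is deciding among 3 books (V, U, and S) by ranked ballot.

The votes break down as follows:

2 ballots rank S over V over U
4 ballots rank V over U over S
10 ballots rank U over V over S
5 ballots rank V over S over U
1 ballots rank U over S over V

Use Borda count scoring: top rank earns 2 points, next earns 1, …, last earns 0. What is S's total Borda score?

Borda scores:
  V: 2·1 + 4·2 + 10·1 + 5·2 + 0 = 30
  U: 2·0 + 4·1 + 10·2 + 5·0 + 2 = 26
  S: 2·2 + 4·0 + 10·0 + 5·1 + 1 = 10

10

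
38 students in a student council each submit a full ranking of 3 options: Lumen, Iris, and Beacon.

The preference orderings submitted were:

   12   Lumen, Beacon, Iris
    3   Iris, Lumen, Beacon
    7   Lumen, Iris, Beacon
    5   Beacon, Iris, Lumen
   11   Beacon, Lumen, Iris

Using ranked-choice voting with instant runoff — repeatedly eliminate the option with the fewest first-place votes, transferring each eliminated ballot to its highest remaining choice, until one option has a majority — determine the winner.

Lumen

Round 1: Lumen 19, Beacon 16, Iris 3. Iris has the fewest and is eliminated.
Round 2: Lumen 22, Beacon 16. Lumen has a majority.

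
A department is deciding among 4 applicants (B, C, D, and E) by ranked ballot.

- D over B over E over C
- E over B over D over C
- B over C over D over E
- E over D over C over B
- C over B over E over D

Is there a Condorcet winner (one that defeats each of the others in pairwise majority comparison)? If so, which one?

Head-to-head results (5 voters total):
B vs C: B wins 3–2.
B vs D: B wins 3–2.
B vs E: B wins 3–2.
C vs D: D wins 3–2.
C vs E: E wins 3–2.
D vs E: E wins 3–2.
B beats each rival — C (3–2), D (3–2), E (3–2) — so B is the Condorcet winner.

B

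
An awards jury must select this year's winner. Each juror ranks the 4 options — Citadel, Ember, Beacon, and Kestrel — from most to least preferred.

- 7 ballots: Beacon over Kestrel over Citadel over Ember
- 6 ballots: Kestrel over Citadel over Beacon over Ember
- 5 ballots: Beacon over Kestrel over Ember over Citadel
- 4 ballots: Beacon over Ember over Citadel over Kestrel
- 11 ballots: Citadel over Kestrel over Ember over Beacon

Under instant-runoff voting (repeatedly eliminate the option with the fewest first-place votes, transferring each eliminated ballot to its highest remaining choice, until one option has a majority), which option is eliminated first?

Round 1: Beacon 16, Citadel 11, Kestrel 6, Ember 0. Ember has the fewest and is eliminated.
Round 2: Beacon 16, Citadel 11, Kestrel 6. Kestrel has the fewest and is eliminated.
Round 3: Citadel 17, Beacon 16. Citadel has a majority.

Ember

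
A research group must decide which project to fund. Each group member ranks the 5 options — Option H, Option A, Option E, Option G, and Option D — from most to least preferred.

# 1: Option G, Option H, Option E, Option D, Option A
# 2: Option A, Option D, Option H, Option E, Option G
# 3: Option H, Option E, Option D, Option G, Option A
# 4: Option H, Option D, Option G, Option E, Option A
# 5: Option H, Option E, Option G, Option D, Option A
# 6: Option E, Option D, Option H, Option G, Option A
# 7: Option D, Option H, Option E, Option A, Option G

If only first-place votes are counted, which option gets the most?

Option H

First-place vote totals:
  Option H: 3
  Option A: 1
  Option E: 1
  Option G: 1
  Option D: 1
Option H has the most first-place votes.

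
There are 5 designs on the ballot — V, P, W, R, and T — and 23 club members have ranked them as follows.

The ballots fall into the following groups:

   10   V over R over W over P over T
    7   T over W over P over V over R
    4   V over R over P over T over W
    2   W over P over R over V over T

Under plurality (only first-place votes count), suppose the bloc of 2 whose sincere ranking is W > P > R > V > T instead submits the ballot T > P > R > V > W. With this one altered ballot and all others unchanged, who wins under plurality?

V

First-place totals with the altered ballot: V 14, P 0, W 0, R 0, T 9.
The winner is unchanged: still V.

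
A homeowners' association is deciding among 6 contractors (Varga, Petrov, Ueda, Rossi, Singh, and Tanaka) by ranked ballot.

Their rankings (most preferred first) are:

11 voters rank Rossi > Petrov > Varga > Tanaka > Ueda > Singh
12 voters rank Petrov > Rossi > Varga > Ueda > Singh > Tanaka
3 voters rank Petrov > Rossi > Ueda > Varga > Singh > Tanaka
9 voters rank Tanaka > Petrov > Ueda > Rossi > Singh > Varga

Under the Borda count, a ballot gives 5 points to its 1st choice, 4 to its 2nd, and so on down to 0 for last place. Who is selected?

Petrov

Borda scores:
  Varga: 11·3 + 12·3 + 3·2 + 9·0 = 75
  Petrov: 11·4 + 12·5 + 3·5 + 9·4 = 155
  Ueda: 11·1 + 12·2 + 3·3 + 9·3 = 71
  Rossi: 11·5 + 12·4 + 3·4 + 9·2 = 133
  Singh: 11·0 + 12·1 + 3·1 + 9·1 = 24
  Tanaka: 11·2 + 12·0 + 3·0 + 9·5 = 67
Petrov has the highest total.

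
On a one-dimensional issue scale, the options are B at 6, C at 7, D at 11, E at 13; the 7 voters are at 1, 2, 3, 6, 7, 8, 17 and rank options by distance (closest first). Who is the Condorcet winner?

B

With single-peaked preferences on a line, the Condorcet winner is the candidate closest to the median voter.
The median voter (position 6) is closest to B at 6.
Check: B vs E — voters closer to B: 6 of 7.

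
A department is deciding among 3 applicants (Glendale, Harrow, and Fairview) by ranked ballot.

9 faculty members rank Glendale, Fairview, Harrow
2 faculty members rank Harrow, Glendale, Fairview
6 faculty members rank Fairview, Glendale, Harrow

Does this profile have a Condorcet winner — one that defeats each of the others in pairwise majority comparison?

Yes

Head-to-head results (17 voters total):
Glendale vs Harrow: Glendale wins 15–2.
Glendale vs Fairview: Glendale wins 11–6.
Harrow vs Fairview: Fairview wins 15–2.
Glendale beats each rival — Harrow (15–2), Fairview (11–6) — so Glendale is the Condorcet winner.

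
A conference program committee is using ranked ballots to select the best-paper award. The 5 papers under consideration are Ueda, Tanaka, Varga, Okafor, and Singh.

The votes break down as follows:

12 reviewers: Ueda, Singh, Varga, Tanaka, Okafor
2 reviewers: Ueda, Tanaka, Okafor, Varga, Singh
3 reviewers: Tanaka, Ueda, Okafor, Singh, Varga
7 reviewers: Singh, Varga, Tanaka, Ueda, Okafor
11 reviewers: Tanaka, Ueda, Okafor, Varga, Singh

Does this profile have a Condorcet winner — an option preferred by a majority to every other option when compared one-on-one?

Head-to-head results (35 voters total):
Ueda vs Tanaka: Tanaka wins 21–14.
Ueda vs Varga: Ueda wins 28–7.
Ueda vs Okafor: Ueda wins 35–0.
Ueda vs Singh: Ueda wins 28–7.
Tanaka vs Varga: Varga wins 19–16.
Tanaka vs Okafor: Tanaka wins 35–0.
Tanaka vs Singh: Singh wins 19–16.
Varga vs Okafor: Varga wins 19–16.
Varga vs Singh: Singh wins 22–13.
Okafor vs Singh: Singh wins 19–16.
No candidate beats all others: Ueda beats Varga beats Tanaka beats Ueda, a majority cycle.

No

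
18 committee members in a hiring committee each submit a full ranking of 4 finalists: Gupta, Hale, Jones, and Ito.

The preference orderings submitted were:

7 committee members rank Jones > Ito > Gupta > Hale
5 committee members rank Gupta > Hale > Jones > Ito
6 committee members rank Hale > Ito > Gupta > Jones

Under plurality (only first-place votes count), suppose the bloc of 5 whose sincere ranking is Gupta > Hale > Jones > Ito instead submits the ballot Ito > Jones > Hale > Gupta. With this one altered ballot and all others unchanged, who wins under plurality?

First-place totals with the altered ballot: Gupta 0, Hale 6, Jones 7, Ito 5.
The winner is unchanged: still Jones.

Jones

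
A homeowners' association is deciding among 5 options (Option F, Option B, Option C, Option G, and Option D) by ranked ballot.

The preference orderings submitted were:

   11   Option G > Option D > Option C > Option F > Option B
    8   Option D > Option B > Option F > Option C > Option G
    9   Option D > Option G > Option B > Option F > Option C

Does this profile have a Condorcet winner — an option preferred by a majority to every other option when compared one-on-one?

Head-to-head results (28 voters total):
Option F vs Option B: Option B wins 17–11.
Option F vs Option C: Option F wins 17–11.
Option F vs Option G: Option G wins 20–8.
Option F vs Option D: Option D wins 28–0.
Option B vs Option C: Option B wins 17–11.
Option B vs Option G: Option G wins 20–8.
Option B vs Option D: Option D wins 28–0.
Option C vs Option G: Option G wins 20–8.
Option C vs Option D: Option D wins 28–0.
Option G vs Option D: Option D wins 17–11.
Option D beats each rival — Option F (28–0), Option B (28–0), Option C (28–0), Option G (17–11) — so Option D is the Condorcet winner.

Yes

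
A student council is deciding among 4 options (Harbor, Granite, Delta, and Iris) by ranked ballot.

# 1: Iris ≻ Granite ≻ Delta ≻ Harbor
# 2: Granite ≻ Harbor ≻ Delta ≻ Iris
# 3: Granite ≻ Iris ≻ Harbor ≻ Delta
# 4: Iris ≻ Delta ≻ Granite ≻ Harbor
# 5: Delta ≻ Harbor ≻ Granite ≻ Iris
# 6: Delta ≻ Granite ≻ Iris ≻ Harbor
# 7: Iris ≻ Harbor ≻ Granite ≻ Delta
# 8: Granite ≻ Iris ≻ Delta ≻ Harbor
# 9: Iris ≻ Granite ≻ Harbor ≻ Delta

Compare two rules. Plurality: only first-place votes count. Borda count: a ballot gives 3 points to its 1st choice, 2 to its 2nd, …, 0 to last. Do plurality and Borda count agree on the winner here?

No

Plurality first-place counts: Harbor 0, Granite 3, Delta 2, Iris 4 → Iris.
Borda totals: Harbor 8, Granite 18, Delta 11, Iris 17 → Granite.
The two rules disagree: plurality picks Iris, Borda picks Granite.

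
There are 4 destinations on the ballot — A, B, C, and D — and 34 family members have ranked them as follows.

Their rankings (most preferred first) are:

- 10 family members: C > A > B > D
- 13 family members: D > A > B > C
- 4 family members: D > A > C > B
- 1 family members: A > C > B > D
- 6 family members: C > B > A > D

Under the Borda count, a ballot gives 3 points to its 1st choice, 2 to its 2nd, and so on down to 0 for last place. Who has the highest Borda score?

Borda scores:
  A: 10·2 + 13·2 + 4·2 + 3 + 6·1 = 63
  B: 10·1 + 13·1 + 4·0 + 1 + 6·2 = 36
  C: 10·3 + 13·0 + 4·1 + 2 + 6·3 = 54
  D: 10·0 + 13·3 + 4·3 + 0 + 6·0 = 51
A has the highest total.

A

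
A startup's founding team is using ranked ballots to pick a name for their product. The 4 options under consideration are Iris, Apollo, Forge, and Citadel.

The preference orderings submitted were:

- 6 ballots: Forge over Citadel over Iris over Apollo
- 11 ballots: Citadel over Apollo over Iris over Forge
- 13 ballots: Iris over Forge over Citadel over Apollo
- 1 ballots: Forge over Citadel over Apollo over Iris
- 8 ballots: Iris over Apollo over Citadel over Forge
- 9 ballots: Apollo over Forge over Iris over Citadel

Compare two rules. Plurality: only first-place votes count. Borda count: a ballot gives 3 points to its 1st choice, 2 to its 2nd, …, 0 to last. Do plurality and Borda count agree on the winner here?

Yes

Plurality first-place counts: Iris 21, Apollo 9, Forge 7, Citadel 11 → Iris.
Borda totals: Iris 89, Apollo 66, Forge 65, Citadel 68 → Iris.
The two rules agree on Iris.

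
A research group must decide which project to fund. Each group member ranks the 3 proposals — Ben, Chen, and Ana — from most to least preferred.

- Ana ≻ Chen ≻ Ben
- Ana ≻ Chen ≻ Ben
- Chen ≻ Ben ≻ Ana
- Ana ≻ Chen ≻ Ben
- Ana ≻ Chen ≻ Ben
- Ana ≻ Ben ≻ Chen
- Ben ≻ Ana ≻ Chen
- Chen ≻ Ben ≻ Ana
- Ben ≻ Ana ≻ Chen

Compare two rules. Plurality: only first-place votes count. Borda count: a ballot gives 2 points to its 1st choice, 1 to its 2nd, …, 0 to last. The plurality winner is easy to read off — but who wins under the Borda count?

Ana

Plurality first-place counts: Ben 2, Chen 2, Ana 5 → Ana.
Borda totals: Ben 7, Chen 8, Ana 12 → Ana.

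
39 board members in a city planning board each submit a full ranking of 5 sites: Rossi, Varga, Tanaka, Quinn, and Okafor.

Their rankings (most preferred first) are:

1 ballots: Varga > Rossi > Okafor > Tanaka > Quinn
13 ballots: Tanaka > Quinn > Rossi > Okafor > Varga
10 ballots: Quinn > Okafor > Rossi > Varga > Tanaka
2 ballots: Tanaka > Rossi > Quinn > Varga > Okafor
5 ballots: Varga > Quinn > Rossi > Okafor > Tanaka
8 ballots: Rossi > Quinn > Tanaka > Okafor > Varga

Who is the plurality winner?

First-place vote totals:
  Rossi: 8
  Varga: 6
  Tanaka: 15
  Quinn: 10
  Okafor: 0
Tanaka has the most first-place votes.

Tanaka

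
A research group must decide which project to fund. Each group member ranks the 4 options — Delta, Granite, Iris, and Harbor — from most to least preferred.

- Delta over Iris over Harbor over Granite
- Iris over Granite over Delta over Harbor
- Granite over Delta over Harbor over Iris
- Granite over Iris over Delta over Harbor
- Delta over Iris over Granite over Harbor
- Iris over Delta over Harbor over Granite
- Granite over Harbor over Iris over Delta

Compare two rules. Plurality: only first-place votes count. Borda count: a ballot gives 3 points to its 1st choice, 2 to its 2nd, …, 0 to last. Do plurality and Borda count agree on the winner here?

Plurality first-place counts: Delta 2, Granite 3, Iris 2, Harbor 0 → Granite.
Borda totals: Delta 12, Granite 12, Iris 13, Harbor 5 → Iris.
The two rules disagree: plurality picks Granite, Borda picks Iris.

No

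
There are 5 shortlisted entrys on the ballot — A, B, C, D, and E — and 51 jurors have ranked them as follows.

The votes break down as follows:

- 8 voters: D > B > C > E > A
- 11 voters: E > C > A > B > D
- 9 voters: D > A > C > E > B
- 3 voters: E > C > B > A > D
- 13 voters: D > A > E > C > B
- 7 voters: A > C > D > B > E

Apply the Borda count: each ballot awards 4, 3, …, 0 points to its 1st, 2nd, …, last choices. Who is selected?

D

Borda scores:
  A: 8·0 + 11·2 + 9·3 + 3·1 + 13·3 + 7·4 = 119
  B: 8·3 + 11·1 + 9·0 + 3·2 + 13·0 + 7·1 = 48
  C: 8·2 + 11·3 + 9·2 + 3·3 + 13·1 + 7·3 = 110
  D: 8·4 + 11·0 + 9·4 + 3·0 + 13·4 + 7·2 = 134
  E: 8·1 + 11·4 + 9·1 + 3·4 + 13·2 + 7·0 = 99
D has the highest total.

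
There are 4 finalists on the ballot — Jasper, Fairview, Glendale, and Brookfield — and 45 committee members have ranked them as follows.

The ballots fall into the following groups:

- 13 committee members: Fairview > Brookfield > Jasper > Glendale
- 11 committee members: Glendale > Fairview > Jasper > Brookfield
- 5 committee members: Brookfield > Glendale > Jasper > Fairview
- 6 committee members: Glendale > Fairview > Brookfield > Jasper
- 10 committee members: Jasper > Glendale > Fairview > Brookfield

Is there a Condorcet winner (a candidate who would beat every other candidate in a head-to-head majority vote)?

Head-to-head results (45 voters total):
Jasper vs Fairview: Fairview wins 30–15.
Jasper vs Glendale: Jasper wins 23–22.
Jasper vs Brookfield: Brookfield wins 24–21.
Fairview vs Glendale: Glendale wins 32–13.
Fairview vs Brookfield: Fairview wins 40–5.
Glendale vs Brookfield: Glendale wins 27–18.
No candidate beats all others: Jasper beats Glendale beats Fairview beats Jasper, a majority cycle.

No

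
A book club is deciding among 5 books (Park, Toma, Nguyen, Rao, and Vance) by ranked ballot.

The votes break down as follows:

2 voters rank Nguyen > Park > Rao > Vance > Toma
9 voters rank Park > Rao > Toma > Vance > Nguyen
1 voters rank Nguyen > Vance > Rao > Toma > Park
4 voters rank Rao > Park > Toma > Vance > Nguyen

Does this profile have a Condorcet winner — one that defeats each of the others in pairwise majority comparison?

Head-to-head results (16 voters total):
Park vs Toma: Park wins 15–1.
Park vs Nguyen: Park wins 13–3.
Park vs Rao: Park wins 11–5.
Park vs Vance: Park wins 15–1.
Toma vs Nguyen: Toma wins 13–3.
Toma vs Rao: Rao wins 16–0.
Toma vs Vance: Toma wins 13–3.
Nguyen vs Rao: Rao wins 13–3.
Nguyen vs Vance: Vance wins 13–3.
Rao vs Vance: Rao wins 15–1.
Park beats each rival — Toma (15–1), Nguyen (13–3), Rao (11–5), Vance (15–1) — so Park is the Condorcet winner.

Yes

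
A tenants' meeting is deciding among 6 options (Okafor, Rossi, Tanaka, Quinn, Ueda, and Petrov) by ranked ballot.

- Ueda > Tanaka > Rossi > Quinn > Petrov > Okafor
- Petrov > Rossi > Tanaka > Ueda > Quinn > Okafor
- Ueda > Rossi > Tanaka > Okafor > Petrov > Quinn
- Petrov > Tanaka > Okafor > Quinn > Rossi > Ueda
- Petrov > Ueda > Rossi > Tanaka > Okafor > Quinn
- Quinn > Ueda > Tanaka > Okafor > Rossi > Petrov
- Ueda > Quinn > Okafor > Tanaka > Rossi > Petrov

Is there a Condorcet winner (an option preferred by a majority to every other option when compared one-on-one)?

Yes

Head-to-head results (7 voters total):
Okafor vs Rossi: Rossi wins 4–3.
Okafor vs Tanaka: Tanaka wins 6–1.
Okafor vs Quinn: Quinn wins 4–3.
Okafor vs Ueda: Ueda wins 6–1.
Okafor vs Petrov: Petrov wins 4–3.
Rossi vs Tanaka: Tanaka wins 4–3.
Rossi vs Quinn: Rossi wins 4–3.
Rossi vs Ueda: Ueda wins 5–2.
Rossi vs Petrov: Rossi wins 4–3.
Tanaka vs Quinn: Tanaka wins 5–2.
Tanaka vs Ueda: Ueda wins 5–2.
Tanaka vs Petrov: Tanaka wins 4–3.
Quinn vs Ueda: Ueda wins 5–2.
Quinn vs Petrov: Petrov wins 4–3.
Ueda vs Petrov: Ueda wins 4–3.
Ueda beats each rival — Okafor (6–1), Rossi (5–2), Tanaka (5–2), Quinn (5–2), Petrov (4–3) — so Ueda is the Condorcet winner.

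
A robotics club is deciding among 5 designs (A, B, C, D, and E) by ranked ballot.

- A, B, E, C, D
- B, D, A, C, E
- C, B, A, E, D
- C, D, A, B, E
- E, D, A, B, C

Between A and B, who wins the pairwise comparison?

A

Ballots ranking A above B: 3.
Ballots ranking B above A: 2.
A wins the head-to-head, 3–2.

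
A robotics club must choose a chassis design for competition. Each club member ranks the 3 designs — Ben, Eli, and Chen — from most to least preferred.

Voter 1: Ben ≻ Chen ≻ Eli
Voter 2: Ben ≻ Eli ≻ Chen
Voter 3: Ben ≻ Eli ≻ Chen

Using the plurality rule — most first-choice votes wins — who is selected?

Ben

First-place vote totals:
  Ben: 3
  Eli: 0
  Chen: 0
Ben has the most first-place votes.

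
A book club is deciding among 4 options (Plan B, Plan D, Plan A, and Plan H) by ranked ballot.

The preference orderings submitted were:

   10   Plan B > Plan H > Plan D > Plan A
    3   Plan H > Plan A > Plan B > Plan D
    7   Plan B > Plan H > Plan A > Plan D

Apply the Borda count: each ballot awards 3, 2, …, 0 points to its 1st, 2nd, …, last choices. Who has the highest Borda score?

Plan B

Borda scores:
  Plan B: 10·3 + 3·1 + 7·3 = 54
  Plan D: 10·1 + 3·0 + 7·0 = 10
  Plan A: 10·0 + 3·2 + 7·1 = 13
  Plan H: 10·2 + 3·3 + 7·2 = 43
Plan B has the highest total.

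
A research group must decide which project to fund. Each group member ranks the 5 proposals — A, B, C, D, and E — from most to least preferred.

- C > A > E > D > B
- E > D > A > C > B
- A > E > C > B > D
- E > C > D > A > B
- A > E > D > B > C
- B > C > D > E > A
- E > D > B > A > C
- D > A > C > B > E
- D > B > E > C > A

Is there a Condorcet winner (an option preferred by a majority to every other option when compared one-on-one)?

Head-to-head results (9 voters total):
A vs B: A wins 6–3.
A vs C: A wins 5–4.
A vs D: D wins 6–3.
A vs E: E wins 5–4.
B vs C: C wins 5–4.
B vs D: D wins 7–2.
B vs E: E wins 6–3.
C vs D: D wins 5–4.
C vs E: E wins 6–3.
D vs E: E wins 6–3.
E beats each rival — A (5–4), B (6–3), C (6–3), D (6–3) — so E is the Condorcet winner.

Yes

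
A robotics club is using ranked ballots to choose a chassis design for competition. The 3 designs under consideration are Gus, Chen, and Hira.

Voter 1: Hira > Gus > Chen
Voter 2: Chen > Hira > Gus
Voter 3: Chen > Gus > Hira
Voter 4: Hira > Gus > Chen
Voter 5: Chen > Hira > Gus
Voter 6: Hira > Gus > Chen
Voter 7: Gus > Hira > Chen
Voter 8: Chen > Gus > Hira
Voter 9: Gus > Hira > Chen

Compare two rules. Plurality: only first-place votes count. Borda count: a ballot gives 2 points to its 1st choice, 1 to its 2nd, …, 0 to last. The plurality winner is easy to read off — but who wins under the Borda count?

Hira

Plurality first-place counts: Gus 2, Chen 4, Hira 3 → Chen.
Borda totals: Gus 9, Chen 8, Hira 10 → Hira.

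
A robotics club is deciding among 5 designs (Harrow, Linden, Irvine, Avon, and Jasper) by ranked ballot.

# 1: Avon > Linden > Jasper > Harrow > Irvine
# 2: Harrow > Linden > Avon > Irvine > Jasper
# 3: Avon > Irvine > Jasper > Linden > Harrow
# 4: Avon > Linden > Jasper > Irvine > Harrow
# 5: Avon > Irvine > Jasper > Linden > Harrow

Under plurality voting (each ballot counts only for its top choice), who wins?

First-place vote totals:
  Harrow: 1
  Linden: 0
  Irvine: 0
  Avon: 4
  Jasper: 0
Avon has the most first-place votes.

Avon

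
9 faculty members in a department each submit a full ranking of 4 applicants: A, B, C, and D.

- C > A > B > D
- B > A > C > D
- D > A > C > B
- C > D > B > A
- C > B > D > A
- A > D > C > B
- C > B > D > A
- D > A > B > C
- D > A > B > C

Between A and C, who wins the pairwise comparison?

Ballots ranking A above C: 5.
Ballots ranking C above A: 4.
A wins the head-to-head, 5–4.

A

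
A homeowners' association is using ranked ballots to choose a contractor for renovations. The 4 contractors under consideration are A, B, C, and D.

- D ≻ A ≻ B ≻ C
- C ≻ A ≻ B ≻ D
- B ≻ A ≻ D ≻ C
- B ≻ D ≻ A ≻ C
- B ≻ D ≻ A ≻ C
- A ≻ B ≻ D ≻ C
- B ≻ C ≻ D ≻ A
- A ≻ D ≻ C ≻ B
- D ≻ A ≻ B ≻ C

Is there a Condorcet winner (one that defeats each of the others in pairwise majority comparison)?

No

Head-to-head results (9 voters total):
A vs B: A wins 5–4.
A vs C: A wins 7–2.
A vs D: D wins 5–4.
B vs C: B wins 7–2.
B vs D: B wins 6–3.
C vs D: D wins 7–2.
No candidate beats all others: A beats B beats D beats A, a majority cycle.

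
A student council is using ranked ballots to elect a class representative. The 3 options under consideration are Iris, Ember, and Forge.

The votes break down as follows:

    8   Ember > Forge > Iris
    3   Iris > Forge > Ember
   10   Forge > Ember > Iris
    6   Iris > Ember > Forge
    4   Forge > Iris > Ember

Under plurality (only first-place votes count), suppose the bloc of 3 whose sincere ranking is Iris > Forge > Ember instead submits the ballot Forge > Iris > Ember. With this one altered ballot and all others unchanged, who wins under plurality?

Forge

First-place totals with the altered ballot: Iris 6, Ember 8, Forge 17.
The winner is unchanged: still Forge.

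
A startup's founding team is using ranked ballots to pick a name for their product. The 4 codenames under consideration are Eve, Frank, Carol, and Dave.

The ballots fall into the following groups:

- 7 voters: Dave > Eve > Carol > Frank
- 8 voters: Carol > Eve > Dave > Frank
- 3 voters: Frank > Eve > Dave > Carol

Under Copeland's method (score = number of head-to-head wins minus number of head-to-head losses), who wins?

Pairwise results:
  Eve vs Frank: Eve wins 15–3.
  Eve vs Carol: Eve wins 10–8.
  Eve vs Dave: Eve wins 11–7.
  Frank vs Carol: Carol wins 15–3.
  Frank vs Dave: Dave wins 15–3.
  Carol vs Dave: Dave wins 10–8.
Copeland scores (wins − losses):
  Eve: 3 − 0 = 3
  Frank: 0 − 3 = -3
  Carol: 1 − 2 = -1
  Dave: 2 − 1 = 1
Eve has the best Copeland score.

Eve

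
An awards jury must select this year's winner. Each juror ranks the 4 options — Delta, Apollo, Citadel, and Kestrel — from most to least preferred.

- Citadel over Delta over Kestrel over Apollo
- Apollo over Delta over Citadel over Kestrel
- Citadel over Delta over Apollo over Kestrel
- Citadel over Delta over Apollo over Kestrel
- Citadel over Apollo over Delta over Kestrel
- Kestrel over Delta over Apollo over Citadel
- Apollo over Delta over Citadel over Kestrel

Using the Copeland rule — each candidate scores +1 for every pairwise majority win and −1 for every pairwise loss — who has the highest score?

Citadel

Pairwise results:
  Delta vs Apollo: Delta wins 4–3.
  Delta vs Citadel: Citadel wins 4–3.
  Delta vs Kestrel: Delta wins 6–1.
  Apollo vs Citadel: Citadel wins 4–3.
  Apollo vs Kestrel: Apollo wins 5–2.
  Citadel vs Kestrel: Citadel wins 6–1.
Copeland scores (wins − losses):
  Delta: 2 − 1 = 1
  Apollo: 1 − 2 = -1
  Citadel: 3 − 0 = 3
  Kestrel: 0 − 3 = -3
Citadel has the best Copeland score.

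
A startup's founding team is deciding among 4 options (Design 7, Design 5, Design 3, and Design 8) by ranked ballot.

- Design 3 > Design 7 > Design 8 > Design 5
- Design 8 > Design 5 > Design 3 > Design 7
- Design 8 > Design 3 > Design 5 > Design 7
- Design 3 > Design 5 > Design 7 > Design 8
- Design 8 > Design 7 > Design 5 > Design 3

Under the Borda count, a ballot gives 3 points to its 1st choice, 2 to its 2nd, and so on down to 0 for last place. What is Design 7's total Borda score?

5

Borda scores:
  Design 7: 2 + 0 + 0 + 1 + 2 = 5
  Design 5: 0 + 2 + 1 + 2 + 1 = 6
  Design 3: 3 + 1 + 2 + 3 + 0 = 9
  Design 8: 1 + 3 + 3 + 0 + 3 = 10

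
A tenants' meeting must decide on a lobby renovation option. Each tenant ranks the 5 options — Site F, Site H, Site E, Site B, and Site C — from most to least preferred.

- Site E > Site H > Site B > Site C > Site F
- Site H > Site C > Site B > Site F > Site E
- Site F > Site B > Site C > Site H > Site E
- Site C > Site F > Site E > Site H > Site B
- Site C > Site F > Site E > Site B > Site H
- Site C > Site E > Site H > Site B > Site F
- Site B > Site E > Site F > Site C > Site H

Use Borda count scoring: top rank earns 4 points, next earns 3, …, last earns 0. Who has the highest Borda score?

Borda scores:
  Site F: 0 + 1 + 4 + 3 + 3 + 0 + 2 = 13
  Site H: 3 + 4 + 1 + 1 + 0 + 2 + 0 = 11
  Site E: 4 + 0 + 0 + 2 + 2 + 3 + 3 = 14
  Site B: 2 + 2 + 3 + 0 + 1 + 1 + 4 = 13
  Site C: 1 + 3 + 2 + 4 + 4 + 4 + 1 = 19
Site C has the highest total.

Site C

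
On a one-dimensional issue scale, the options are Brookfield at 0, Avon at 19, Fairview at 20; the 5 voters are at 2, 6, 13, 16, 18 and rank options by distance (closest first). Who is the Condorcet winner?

With single-peaked preferences on a line, the Condorcet winner is the candidate closest to the median voter.
The median voter (position 13) is closest to Avon at 19.
Check: Avon vs Brookfield — voters closer to Avon: 3 of 5.

Avon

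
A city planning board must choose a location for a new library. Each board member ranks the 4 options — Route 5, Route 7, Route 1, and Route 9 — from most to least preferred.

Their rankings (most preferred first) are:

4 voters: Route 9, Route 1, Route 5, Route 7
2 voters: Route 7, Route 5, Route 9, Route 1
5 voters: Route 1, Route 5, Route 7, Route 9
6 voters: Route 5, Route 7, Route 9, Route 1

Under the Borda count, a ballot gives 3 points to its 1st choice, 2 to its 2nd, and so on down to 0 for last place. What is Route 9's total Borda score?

Borda scores:
  Route 5: 4·1 + 2·2 + 5·2 + 6·3 = 36
  Route 7: 4·0 + 2·3 + 5·1 + 6·2 = 23
  Route 1: 4·2 + 2·0 + 5·3 + 6·0 = 23
  Route 9: 4·3 + 2·1 + 5·0 + 6·1 = 20

20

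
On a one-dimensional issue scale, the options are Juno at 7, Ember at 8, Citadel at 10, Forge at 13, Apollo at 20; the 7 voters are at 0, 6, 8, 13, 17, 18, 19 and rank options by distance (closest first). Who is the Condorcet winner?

With single-peaked preferences on a line, the Condorcet winner is the candidate closest to the median voter.
The median voter (position 13) is closest to Forge at 13.
Check: Forge vs Juno — voters closer to Forge: 4 of 7.

Forge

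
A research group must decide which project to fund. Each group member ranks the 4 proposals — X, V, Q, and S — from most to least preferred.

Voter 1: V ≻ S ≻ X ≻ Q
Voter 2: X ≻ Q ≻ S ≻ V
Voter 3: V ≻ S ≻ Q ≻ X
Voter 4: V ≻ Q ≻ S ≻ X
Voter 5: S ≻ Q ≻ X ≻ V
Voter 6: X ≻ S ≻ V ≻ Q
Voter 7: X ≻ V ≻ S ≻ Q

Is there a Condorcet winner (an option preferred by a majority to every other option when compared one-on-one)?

No

Head-to-head results (7 voters total):
X vs V: X wins 4–3.
X vs Q: X wins 4–3.
X vs S: S wins 4–3.
V vs Q: V wins 5–2.
V vs S: V wins 4–3.
Q vs S: S wins 5–2.
No candidate beats all others: X beats V beats S beats X, a majority cycle.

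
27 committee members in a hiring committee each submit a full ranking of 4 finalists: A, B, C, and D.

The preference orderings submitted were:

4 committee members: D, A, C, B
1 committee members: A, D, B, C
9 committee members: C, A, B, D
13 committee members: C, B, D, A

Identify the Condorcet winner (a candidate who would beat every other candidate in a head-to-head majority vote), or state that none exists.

Head-to-head results (27 voters total):
A vs B: A wins 14–13.
A vs C: C wins 22–5.
A vs D: D wins 17–10.
B vs C: C wins 26–1.
B vs D: B wins 22–5.
C vs D: C wins 22–5.
C beats each rival — A (22–5), B (26–1), D (22–5) — so C is the Condorcet winner.

C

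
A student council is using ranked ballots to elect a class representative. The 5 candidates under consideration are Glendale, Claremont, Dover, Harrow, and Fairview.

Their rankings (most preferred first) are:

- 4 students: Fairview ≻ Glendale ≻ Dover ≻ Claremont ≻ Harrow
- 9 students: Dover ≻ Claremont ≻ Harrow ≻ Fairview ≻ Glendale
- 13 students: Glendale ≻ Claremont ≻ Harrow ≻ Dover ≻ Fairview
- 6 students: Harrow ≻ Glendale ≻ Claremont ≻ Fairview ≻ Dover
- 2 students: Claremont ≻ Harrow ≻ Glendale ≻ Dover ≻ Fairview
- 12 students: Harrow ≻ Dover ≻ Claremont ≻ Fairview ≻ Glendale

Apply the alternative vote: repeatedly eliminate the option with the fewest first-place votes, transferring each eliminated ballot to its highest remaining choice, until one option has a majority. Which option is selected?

Round 1: Harrow 18, Glendale 13, Dover 9, Fairview 4, Claremont 2. Claremont has the fewest and is eliminated.
Round 2: Harrow 20, Glendale 13, Dover 9, Fairview 4. Fairview has the fewest and is eliminated.
Round 3: Harrow 20, Glendale 17, Dover 9. Dover has the fewest and is eliminated.
Round 4: Harrow 29, Glendale 17. Harrow has a majority.

Harrow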